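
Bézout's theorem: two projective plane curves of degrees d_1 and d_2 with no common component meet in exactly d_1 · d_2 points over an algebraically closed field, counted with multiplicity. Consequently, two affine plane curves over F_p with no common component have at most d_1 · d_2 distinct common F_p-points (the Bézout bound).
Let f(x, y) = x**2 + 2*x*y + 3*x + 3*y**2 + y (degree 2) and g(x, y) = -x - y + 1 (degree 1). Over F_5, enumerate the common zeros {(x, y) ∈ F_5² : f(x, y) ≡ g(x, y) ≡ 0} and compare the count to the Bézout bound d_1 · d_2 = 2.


Common zeros: ∅; count = 0; Bézout bound = 2.

deg(f) = 2, deg(g) = 1, so Bézout bound = 2.
Scan x ∈ F_5. For each x, list the y ∈ F_5 with f(x, y) ≡ 0 and those with g(x, y) ≡ 0 (mod 5); the common zeros in that column are the intersection.
  x = 0: f ≡ 0 at y ∈ {0, 3}; g ≡ 0 at y ∈ {1}; common: ∅.
  x = 1: f ≡ 0 at y ∈ {1, 3}; g ≡ 0 at y ∈ {0}; common: ∅.
  x = 2: f ≡ 0 at y ∈ {0}; g ≡ 0 at y ∈ {4}; common: ∅.
  x = 3: f ≡ 0 at y ∈ ∅; g ≡ 0 at y ∈ {3}; common: ∅.
  x = 4: f ≡ 0 at y ∈ {1}; g ≡ 0 at y ∈ {2}; common: ∅.
Collecting: common zeros = ∅, so the count is 0.
Comparison with the Bézout bound: 0 ≤ 2 = deg(f)·deg(g), as expected for curves with no common component (the affine F_5-count falls short of the bound because intersections may lie at infinity, over extension fields, or carry multiplicity).


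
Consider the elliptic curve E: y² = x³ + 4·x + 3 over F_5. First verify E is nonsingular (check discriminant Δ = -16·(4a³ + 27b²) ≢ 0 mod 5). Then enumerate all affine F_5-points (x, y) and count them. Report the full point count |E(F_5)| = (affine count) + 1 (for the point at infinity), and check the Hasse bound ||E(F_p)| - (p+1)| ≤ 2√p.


Affine points = {(2, 2), (2, 3)}; affine count = 2; |E(F_5)| = 3.

Discriminant check: Δ ∝ 4a³ + 27b² = 4·4³ + 27·3² = 4·64 + 27·9 ≡ 4 (mod 5). Nonzero ⇒ E is nonsingular.
For each x ∈ F_5, compute rhs = x³ + 4·x + 3 mod 5, then count y ∈ F_5 with y² ≡ rhs.
  x = 0: rhs = 3, matching y values: none (0 points).
  x = 1: rhs = 3, matching y values: none (0 points).
  x = 2: rhs = 4, matching y values: 2, 3 (2 points).
  x = 3: rhs = 2, matching y values: none (0 points).
  x = 4: rhs = 3, matching y values: none (0 points).
Total affine count: 2.
Full point count |E(F_5)| = 2 + 1 = 3.
Hasse bound: |3 − (5+1)| = |-3| = 3 ≤ 2√5 ≈ 4.4721 ✓.


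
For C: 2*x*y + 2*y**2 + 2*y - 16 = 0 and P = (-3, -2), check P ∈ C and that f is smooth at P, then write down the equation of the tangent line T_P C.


Tangent line at P: -4*x - 12*y - 36 = 0.

Step 1: f(-3, -2) = 0, so P lies on C.
Step 2: partial derivatives
  f_x(x, y) = 2*y, f_y(x, y) = 2*x + 4*y + 2.
  f_x(P) = -4, f_y(P) = -12 (gradient nonzero, so P is smooth).
Step 3: tangent line at P: -4·(x − -3) + -12·(y − -2) = 0.
Expanding: -4*x - 12*y - 36 = 0.


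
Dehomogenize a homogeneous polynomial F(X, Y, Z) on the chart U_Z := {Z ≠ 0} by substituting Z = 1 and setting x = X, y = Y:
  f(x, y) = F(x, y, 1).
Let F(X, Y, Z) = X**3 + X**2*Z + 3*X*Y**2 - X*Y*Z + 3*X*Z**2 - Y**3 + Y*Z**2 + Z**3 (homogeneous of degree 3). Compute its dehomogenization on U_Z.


f(x, y) = x**3 + x**2 + 3*x*y**2 - x*y + 3*x - y**3 + y + 1

On U_Z we set Z = 1. Each monomial c·X^i·Y^j·Z^k in F becomes c·x^i·y^j·1^k = c·x^i·y^j.
Substituting Z = 1: F(X, Y, 1) = x**3 + x**2 + 3*x*y**2 - x*y + 3*x - y**3 + y + 1.
Note: deg(f) ≤ deg(F) = 3; strict inequality happens when F is divisible by Z (lost terms).


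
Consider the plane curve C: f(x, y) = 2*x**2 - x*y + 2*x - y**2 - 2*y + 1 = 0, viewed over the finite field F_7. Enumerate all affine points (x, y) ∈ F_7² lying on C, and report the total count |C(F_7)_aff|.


Affine F_7-points: {(0, 2), (0, 3), (1, 5), (1, 6), (4, 3), (4, 5)}; count = 6.

For each of the 49 pairs (x, y) ∈ F_7², evaluate f(x, y) mod 7. Record the zeros.
  x = 0: [0↦1, 1↦5, 2↦0, 3↦0, 4↦5, 5↦1, 6↦2]  zeros at y ∈ {2, 3}
  x = 1: [0↦5, 1↦1, 2↦2, 3↦1, 4↦5, 5↦0, 6↦0]  zeros at y ∈ {5, 6}
  x = 2: [0↦6, 1↦1, 2↦1, 3↦6, 4↦2, 5↦3, 6↦2]  zeros at y ∈ ∅
  x = 3: [0↦4, 1↦5, 2↦4, 3↦1, 4↦3, 5↦3, 6↦1]  zeros at y ∈ ∅
  x = 4: [0↦6, 1↦6, 2↦4, 3↦0, 4↦1, 5↦0, 6↦4]  zeros at y ∈ {3, 5}
  x = 5: [0↦5, 1↦4, 2↦1, 3↦3, 4↦3, 5↦1, 6↦4]  zeros at y ∈ ∅
  x = 6: [0↦1, 1↦6, 2↦2, 3↦3, 4↦2, 5↦6, 6↦1]  zeros at y ∈ ∅
Collecting zeros: affine points = {(0, 2), (0, 3), (1, 5), (1, 6), (4, 3), (4, 5)}.
Total count |C(F_7)_aff| = 6.


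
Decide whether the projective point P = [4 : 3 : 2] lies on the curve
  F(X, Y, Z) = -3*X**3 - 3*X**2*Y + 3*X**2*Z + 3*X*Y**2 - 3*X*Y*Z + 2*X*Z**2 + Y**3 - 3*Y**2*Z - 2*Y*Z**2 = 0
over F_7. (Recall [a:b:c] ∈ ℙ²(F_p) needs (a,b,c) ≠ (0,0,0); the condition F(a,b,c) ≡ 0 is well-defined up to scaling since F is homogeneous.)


F(4,3,2) ≡ 1 (mod 7); P is NOT on the curve.

Evaluate F(4, 3, 2) term-by-term (mod 7).
  -3*X**3 ↦ -3·64·1·1 = -192
  -3*X**2*Y ↦ -3·16·3·1 = -144
  3*X**2*Z ↦ 3·16·1·2 = 96
  3*X*Y**2 ↦ 3·4·9·1 = 108
  -3*X*Y*Z ↦ -3·4·3·2 = -72
  2*X*Z**2 ↦ 2·4·1·4 = 32
  Y**3 ↦ 1·1·27·1 = 27
  -3*Y**2*Z ↦ -3·1·9·2 = -54
  -2*Y*Z**2 ↦ -2·1·3·4 = -24
Sum: F(4, 3, 2) = (-192) + (-144) + (96) + (108) + (-72) + (32) + (27) + (-54) + (-24) = -223.
Reducing mod 7: -223 ≡ 1 (mod 7).
Since F(a, b, c) ≡ 1 ≠ 0 (mod 7), P does NOT lie on the curve.


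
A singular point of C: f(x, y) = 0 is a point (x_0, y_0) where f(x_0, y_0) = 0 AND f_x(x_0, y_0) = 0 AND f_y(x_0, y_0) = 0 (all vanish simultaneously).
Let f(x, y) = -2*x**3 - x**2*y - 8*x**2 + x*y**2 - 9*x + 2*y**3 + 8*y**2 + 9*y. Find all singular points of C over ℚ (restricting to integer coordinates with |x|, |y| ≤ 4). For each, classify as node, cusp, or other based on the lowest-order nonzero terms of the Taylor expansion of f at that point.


Singular points: {(-1, -1)}; classification: node.

Compute partial derivatives:
  f_x = -6*x**2 - 2*x*y - 16*x + y**2 - 9.
  f_y = -x**2 + 2*x*y + 6*y**2 + 16*y + 9.
Scan x_0 ∈ {−4, ..., 4}. For each x_0, f_y(x_0, y) is a polynomial in y; find its integer roots y ∈ {−4, ..., 4}, then test f_x and f at those candidates.
  x = -4: f_y(-4, y) = 6*y**2 + 8*y - 7; no integer root y with |y| ≤ 4.
  x = -3: f_y(-3, y) = 6*y**2 + 10*y; vanishes at y ∈ {0}. (-3, 0): f_x = -15 ≠ 0.
  x = -2: f_y(-2, y) = 6*y**2 + 12*y + 5; no integer root y with |y| ≤ 4.
  x = -1: f_y(-1, y) = 6*y**2 + 14*y + 8; vanishes at y ∈ {-1}. (-1, -1): f_x = 0, f = 0 — SINGULAR.
  x = 0: f_y(0, y) = 6*y**2 + 16*y + 9; no integer root y with |y| ≤ 4.
  x = 1: f_y(1, y) = 6*y**2 + 18*y + 8; no integer root y with |y| ≤ 4.
  x = 2: f_y(2, y) = 6*y**2 + 20*y + 5; no integer root y with |y| ≤ 4.
  x = 3: f_y(3, y) = 6*y**2 + 22*y; vanishes at y ∈ {0}. (3, 0): f_x = -111 ≠ 0.
  x = 4: f_y(4, y) = 6*y**2 + 24*y - 7; no integer root y with |y| ≤ 4.
Only singular point on the grid: (-1, -1).
Classify: substitute x = -1 + u, y = -1 + v and expand: f = -2*u**3 - u**2*v - u**2 + u*v**2 + 2*v**3 + v**2.
No constant or linear terms (consistent with a singular point). Quadratic part: -u**2 + v**2. Cubic part: -2*u**3 - u**2*v + u*v**2 + 2*v**3.
The quadratic part v**2 - u**2 = (v − u)(v + u) splits into two distinct linear factors, so there are two distinct tangent lines y − -1 = ±(x − -1) — this is a node (ordinary double point).
Classification: node.


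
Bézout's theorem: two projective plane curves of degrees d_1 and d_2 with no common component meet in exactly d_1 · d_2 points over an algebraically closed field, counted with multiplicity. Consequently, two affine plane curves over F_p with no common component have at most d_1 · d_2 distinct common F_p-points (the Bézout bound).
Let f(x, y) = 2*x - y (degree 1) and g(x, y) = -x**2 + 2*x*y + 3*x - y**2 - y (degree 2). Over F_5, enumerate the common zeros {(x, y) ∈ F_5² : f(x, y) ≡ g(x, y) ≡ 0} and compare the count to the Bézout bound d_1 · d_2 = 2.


Common zeros: {(0, 0), (1, 2)}; count = 2; Bézout bound = 2.

deg(f) = 1, deg(g) = 2, so Bézout bound = 2.
Scan x ∈ F_5. For each x, list the y ∈ F_5 with f(x, y) ≡ 0 and those with g(x, y) ≡ 0 (mod 5); the common zeros in that column are the intersection.
  x = 0: f ≡ 0 at y ∈ {0}; g ≡ 0 at y ∈ {0, 4}; common: {0}.
  x = 1: f ≡ 0 at y ∈ {2}; g ≡ 0 at y ∈ {2, 4}; common: {2}.
  x = 2: f ≡ 0 at y ∈ {4}; g ≡ 0 at y ∈ ∅; common: ∅.
  x = 3: f ≡ 0 at y ∈ {1}; g ≡ 0 at y ∈ {0}; common: ∅.
  x = 4: f ≡ 0 at y ∈ {3}; g ≡ 0 at y ∈ ∅; common: ∅.
Collecting: common zeros = {(0, 0), (1, 2)}, so the count is 2.
Comparison with the Bézout bound: 2 ≤ 2 = deg(f)·deg(g), as expected for curves with no common component (the bound is attained).


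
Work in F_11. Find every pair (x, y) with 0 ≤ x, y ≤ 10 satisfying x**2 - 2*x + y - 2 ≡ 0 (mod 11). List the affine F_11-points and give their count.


Affine F_11-points: {(0, 2), (1, 3), (2, 2), (3, 10), (4, 5), (5, 9), (6, 0), (7, 0), (8, 9), (9, 5), (10, 10)}; count = 11.

For each of the 121 pairs (x, y) ∈ F_11², evaluate f(x, y) mod 11. Record the zeros.
  x = 0: [0↦9, 1↦10, 2↦0, 3↦1, 4↦2, 5↦3, 6↦4, 7↦5, 8↦6, 9↦7, 10↦8]  zeros at y ∈ {2}
  x = 1: [0↦8, 1↦9, 2↦10, 3↦0, 4↦1, 5↦2, 6↦3, 7↦4, 8↦5, 9↦6, 10↦7]  zeros at y ∈ {3}
  x = 2: [0↦9, 1↦10, 2↦0, 3↦1, 4↦2, 5↦3, 6↦4, 7↦5, 8↦6, 9↦7, 10↦8]  zeros at y ∈ {2}
  x = 3: [0↦1, 1↦2, 2↦3, 3↦4, 4↦5, 5↦6, 6↦7, 7↦8, 8↦9, 9↦10, 10↦0]  zeros at y ∈ {10}
  x = 4: [0↦6, 1↦7, 2↦8, 3↦9, 4↦10, 5↦0, 6↦1, 7↦2, 8↦3, 9↦4, 10↦5]  zeros at y ∈ {5}
  x = 5: [0↦2, 1↦3, 2↦4, 3↦5, 4↦6, 5↦7, 6↦8, 7↦9, 8↦10, 9↦0, 10↦1]  zeros at y ∈ {9}
  x = 6: [0↦0, 1↦1, 2↦2, 3↦3, 4↦4, 5↦5, 6↦6, 7↦7, 8↦8, 9↦9, 10↦10]  zeros at y ∈ {0}
  x = 7: [0↦0, 1↦1, 2↦2, 3↦3, 4↦4, 5↦5, 6↦6, 7↦7, 8↦8, 9↦9, 10↦10]  zeros at y ∈ {0}
  x = 8: [0↦2, 1↦3, 2↦4, 3↦5, 4↦6, 5↦7, 6↦8, 7↦9, 8↦10, 9↦0, 10↦1]  zeros at y ∈ {9}
  x = 9: [0↦6, 1↦7, 2↦8, 3↦9, 4↦10, 5↦0, 6↦1, 7↦2, 8↦3, 9↦4, 10↦5]  zeros at y ∈ {5}
  x = 10: [0↦1, 1↦2, 2↦3, 3↦4, 4↦5, 5↦6, 6↦7, 7↦8, 8↦9, 9↦10, 10↦0]  zeros at y ∈ {10}
Collecting zeros: affine points = {(0, 2), (1, 3), (2, 2), (3, 10), (4, 5), (5, 9), (6, 0), (7, 0), (8, 9), (9, 5), (10, 10)}.
Total count |C(F_11)_aff| = 11.


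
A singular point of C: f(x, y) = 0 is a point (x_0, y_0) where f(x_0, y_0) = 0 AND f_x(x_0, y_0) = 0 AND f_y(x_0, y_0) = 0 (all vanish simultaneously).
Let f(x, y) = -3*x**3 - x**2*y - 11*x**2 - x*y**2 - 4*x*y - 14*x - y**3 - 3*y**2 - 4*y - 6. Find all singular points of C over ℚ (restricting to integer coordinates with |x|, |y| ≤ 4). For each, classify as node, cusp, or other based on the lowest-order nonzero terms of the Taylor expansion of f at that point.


Singular points: {(-1, -1)}; classification: node.

Compute partial derivatives:
  f_x = -9*x**2 - 2*x*y - 22*x - y**2 - 4*y - 14.
  f_y = -x**2 - 2*x*y - 4*x - 3*y**2 - 6*y - 4.
Scan x_0 ∈ {−4, ..., 4}. For each x_0, f_y(x_0, y) is a polynomial in y; find its integer roots y ∈ {−4, ..., 4}, then test f_x and f at those candidates.
  x = -4: f_y(-4, y) = -3*y**2 + 2*y - 4; no integer root y with |y| ≤ 4.
  x = -3: f_y(-3, y) = -3*y**2 - 1; no integer root y with |y| ≤ 4.
  x = -2: f_y(-2, y) = -3*y**2 - 2*y; vanishes at y ∈ {0}. (-2, 0): f_x = -6 ≠ 0.
  x = -1: f_y(-1, y) = -3*y**2 - 4*y - 1; vanishes at y ∈ {-1}. (-1, -1): f_x = 0, f = 0 — SINGULAR.
  x = 0: f_y(0, y) = -3*y**2 - 6*y - 4; no integer root y with |y| ≤ 4.
  x = 1: f_y(1, y) = -3*y**2 - 8*y - 9; no integer root y with |y| ≤ 4.
  x = 2: f_y(2, y) = -3*y**2 - 10*y - 16; no integer root y with |y| ≤ 4.
  x = 3: f_y(3, y) = -3*y**2 - 12*y - 25; no integer root y with |y| ≤ 4.
  x = 4: f_y(4, y) = -3*y**2 - 14*y - 36; no integer root y with |y| ≤ 4.
Only singular point on the grid: (-1, -1).
Classify: substitute x = -1 + u, y = -1 + v and expand: f = -3*u**3 - u**2*v - u**2 - u*v**2 - v**3 + v**2.
No constant or linear terms (consistent with a singular point). Quadratic part: -u**2 + v**2. Cubic part: -3*u**3 - u**2*v - u*v**2 - v**3.
The quadratic part v**2 - u**2 = (v − u)(v + u) splits into two distinct linear factors, so there are two distinct tangent lines y − -1 = ±(x − -1) — this is a node (ordinary double point).
Classification: node.


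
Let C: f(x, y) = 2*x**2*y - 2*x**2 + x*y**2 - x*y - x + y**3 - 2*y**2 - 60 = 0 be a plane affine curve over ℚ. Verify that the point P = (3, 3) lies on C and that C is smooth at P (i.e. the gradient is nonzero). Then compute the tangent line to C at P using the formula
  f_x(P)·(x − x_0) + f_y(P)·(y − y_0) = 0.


Tangent line at P: 29*x + 48*y - 231 = 0.

Step 1: f(3, 3) = 0, so P lies on C.
Step 2: partial derivatives
  f_x(x, y) = 4*x*y - 4*x + y**2 - y - 1, f_y(x, y) = 2*x**2 + 2*x*y - x + 3*y**2 - 4*y.
  f_x(P) = 29, f_y(P) = 48 (gradient nonzero, so P is smooth).
Step 3: tangent line at P: 29·(x − 3) + 48·(y − 3) = 0.
Expanding: 29*x + 48*y - 231 = 0.


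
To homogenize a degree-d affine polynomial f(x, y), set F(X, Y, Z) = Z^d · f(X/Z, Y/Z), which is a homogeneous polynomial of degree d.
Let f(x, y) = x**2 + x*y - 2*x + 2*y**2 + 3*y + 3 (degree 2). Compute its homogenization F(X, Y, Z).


F(X, Y, Z) = X**2 + X*Y - 2*X*Z + 2*Y**2 + 3*Y*Z + 3*Z**2

deg(f) = 2.
Substitute x = X/Z, y = Y/Z into f, then multiply by Z^2.
  monomial 1·x^2·y^0 ↦ 1·X^2·Y^0·Z^0.
  monomial 1·x^1·y^1 ↦ 1·X^1·Y^1·Z^0.
  monomial -2·x^1·y^0 ↦ -2·X^1·Y^0·Z^1.
  monomial 2·x^0·y^2 ↦ 2·X^0·Y^2·Z^0.
  monomial 3·x^0·y^1 ↦ 3·X^0·Y^1·Z^1.
  monomial 3·x^0·y^0 ↦ 3·X^0·Y^0·Z^2.
Collecting: F(X, Y, Z) = X**2 + X*Y - 2*X*Z + 2*Y**2 + 3*Y*Z + 3*Z**2.


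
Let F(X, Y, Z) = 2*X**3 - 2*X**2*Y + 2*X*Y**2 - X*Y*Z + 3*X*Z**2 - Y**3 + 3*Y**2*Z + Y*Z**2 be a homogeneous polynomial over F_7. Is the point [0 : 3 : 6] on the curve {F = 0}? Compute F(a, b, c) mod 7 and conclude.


F(0,3,6) ≡ 5 (mod 7); P is NOT on the curve.

Evaluate F(0, 3, 6) term-by-term (mod 7).
  2*X**3 ↦ 2·0·1·1 = 0
  -2*X**2*Y ↦ -2·0·3·1 = 0
  2*X*Y**2 ↦ 2·0·9·1 = 0
  -X*Y*Z ↦ -1·0·3·6 = 0
  3*X*Z**2 ↦ 3·0·1·36 = 0
  -Y**3 ↦ -1·1·27·1 = -27
  3*Y**2*Z ↦ 3·1·9·6 = 162
  Y*Z**2 ↦ 1·1·3·36 = 108
Sum: F(0, 3, 6) = (0) + (0) + (0) + (0) + (0) + (-27) + (162) + (108) = 243.
Reducing mod 7: 243 ≡ 5 (mod 7).
Since F(a, b, c) ≡ 5 ≠ 0 (mod 7), P does NOT lie on the curve.


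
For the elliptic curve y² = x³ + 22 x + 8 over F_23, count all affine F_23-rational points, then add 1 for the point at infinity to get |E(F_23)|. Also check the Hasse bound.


Affine points = {(0, 10), (0, 13), (1, 10), (1, 13), (3, 3), (3, 20), (5, 6), (5, 17), (8, 11), (8, 12), (10, 3), (10, 20), (14, 1), (14, 22), (18, 7), (18, 16), (21, 5), (21, 18), (22, 10), (22, 13)}; affine count = 20; |E(F_23)| = 21.

Discriminant check: Δ ∝ 4a³ + 27b² = 4·22³ + 27·8² = 4·10648 + 27·64 ≡ 22 (mod 23). Nonzero ⇒ E is nonsingular.
For each x ∈ F_23, compute rhs = x³ + 22·x + 8 mod 23, then count y ∈ F_23 with y² ≡ rhs.
  x = 0: rhs = 8, matching y values: 10, 13 (2 points).
  x = 1: rhs = 8, matching y values: 10, 13 (2 points).
  x = 2: rhs = 14, matching y values: none (0 points).
  x = 3: rhs = 9, matching y values: 3, 20 (2 points).
  x = 4: rhs = 22, matching y values: none (0 points).
  x = 5: rhs = 13, matching y values: 6, 17 (2 points).
  x = 6: rhs = 11, matching y values: none (0 points).
  x = 7: rhs = 22, matching y values: none (0 points).
  x = 8: rhs = 6, matching y values: 11, 12 (2 points).
  x = 9: rhs = 15, matching y values: none (0 points).
  x = 10: rhs = 9, matching y values: 3, 20 (2 points).
  x = 11: rhs = 17, matching y values: none (0 points).
  x = 12: rhs = 22, matching y values: none (0 points).
  x = 13: rhs = 7, matching y values: none (0 points).
  x = 14: rhs = 1, matching y values: 1, 22 (2 points).
  x = 15: rhs = 10, matching y values: none (0 points).
  x = 16: rhs = 17, matching y values: none (0 points).
  x = 17: rhs = 5, matching y values: none (0 points).
  x = 18: rhs = 3, matching y values: 7, 16 (2 points).
  x = 19: rhs = 17, matching y values: none (0 points).
  x = 20: rhs = 7, matching y values: none (0 points).
  x = 21: rhs = 2, matching y values: 5, 18 (2 points).
  x = 22: rhs = 8, matching y values: 10, 13 (2 points).
Total affine count: 20.
Full point count |E(F_23)| = 20 + 1 = 21.
Hasse bound: |21 − (23+1)| = |-3| = 3 ≤ 2√23 ≈ 9.5917 ✓.


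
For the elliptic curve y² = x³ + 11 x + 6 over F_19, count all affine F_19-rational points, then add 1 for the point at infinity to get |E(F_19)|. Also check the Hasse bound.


Affine points = {(0, 5), (0, 14), (2, 6), (2, 13), (3, 3), (3, 16), (4, 0), (8, 6), (8, 13), (9, 6), (9, 13), (12, 2), (12, 17), (13, 3), (13, 16), (14, 4), (14, 15)}; affine count = 17; |E(F_19)| = 18.

Discriminant check: Δ ∝ 4a³ + 27b² = 4·11³ + 27·6² = 4·1331 + 27·36 ≡ 7 (mod 19). Nonzero ⇒ E is nonsingular.
For each x ∈ F_19, compute rhs = x³ + 11·x + 6 mod 19, then count y ∈ F_19 with y² ≡ rhs.
  x = 0: rhs = 6, matching y values: 5, 14 (2 points).
  x = 1: rhs = 18, matching y values: none (0 points).
  x = 2: rhs = 17, matching y values: 6, 13 (2 points).
  x = 3: rhs = 9, matching y values: 3, 16 (2 points).
  x = 4: rhs = 0, matching y values: 0 (1 points).
  x = 5: rhs = 15, matching y values: none (0 points).
  x = 6: rhs = 3, matching y values: none (0 points).
  x = 7: rhs = 8, matching y values: none (0 points).
  x = 8: rhs = 17, matching y values: 6, 13 (2 points).
  x = 9: rhs = 17, matching y values: 6, 13 (2 points).
  x = 10: rhs = 14, matching y values: none (0 points).
  x = 11: rhs = 14, matching y values: none (0 points).
  x = 12: rhs = 4, matching y values: 2, 17 (2 points).
  x = 13: rhs = 9, matching y values: 3, 16 (2 points).
  x = 14: rhs = 16, matching y values: 4, 15 (2 points).
  x = 15: rhs = 12, matching y values: none (0 points).
  x = 16: rhs = 3, matching y values: none (0 points).
  x = 17: rhs = 14, matching y values: none (0 points).
  x = 18: rhs = 13, matching y values: none (0 points).
Total affine count: 17.
Full point count |E(F_19)| = 17 + 1 = 18.
Hasse bound: |18 − (19+1)| = |-2| = 2 ≤ 2√19 ≈ 8.7178 ✓.


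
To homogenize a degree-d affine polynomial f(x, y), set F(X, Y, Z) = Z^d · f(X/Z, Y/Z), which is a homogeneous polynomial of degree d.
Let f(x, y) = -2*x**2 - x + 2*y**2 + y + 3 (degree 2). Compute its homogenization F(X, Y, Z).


F(X, Y, Z) = -2*X**2 - X*Z + 2*Y**2 + Y*Z + 3*Z**2

deg(f) = 2.
Substitute x = X/Z, y = Y/Z into f, then multiply by Z^2.
  monomial -2·x^2·y^0 ↦ -2·X^2·Y^0·Z^0.
  monomial -1·x^1·y^0 ↦ -1·X^1·Y^0·Z^1.
  monomial 2·x^0·y^2 ↦ 2·X^0·Y^2·Z^0.
  monomial 1·x^0·y^1 ↦ 1·X^0·Y^1·Z^1.
  monomial 3·x^0·y^0 ↦ 3·X^0·Y^0·Z^2.
Collecting: F(X, Y, Z) = -2*X**2 - X*Z + 2*Y**2 + Y*Z + 3*Z**2.


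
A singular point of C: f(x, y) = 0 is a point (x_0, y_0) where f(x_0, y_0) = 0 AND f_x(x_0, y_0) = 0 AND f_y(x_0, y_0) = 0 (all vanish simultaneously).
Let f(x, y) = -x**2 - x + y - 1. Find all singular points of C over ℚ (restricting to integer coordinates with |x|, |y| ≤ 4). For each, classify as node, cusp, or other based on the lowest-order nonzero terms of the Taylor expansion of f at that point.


No singular points in the scanned grid; C is smooth there.

Compute partial derivatives:
  f_x = -2*x - 1.
  f_y = 1.
f_y = 1 is a nonzero constant, so f_y never vanishes: no point (x, y) can satisfy f = f_x = f_y = 0. In particular no (x, y) ∈ {−4, ..., 4}² is singular; the curve is smooth.


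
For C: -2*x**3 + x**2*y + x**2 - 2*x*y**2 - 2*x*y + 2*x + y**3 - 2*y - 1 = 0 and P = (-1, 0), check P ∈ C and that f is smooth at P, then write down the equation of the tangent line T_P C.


Tangent line at P: -6*x + y - 6 = 0.

Step 1: f(-1, 0) = 0, so P lies on C.
Step 2: partial derivatives
  f_x(x, y) = -6*x**2 + 2*x*y + 2*x - 2*y**2 - 2*y + 2, f_y(x, y) = x**2 - 4*x*y - 2*x + 3*y**2 - 2.
  f_x(P) = -6, f_y(P) = 1 (gradient nonzero, so P is smooth).
Step 3: tangent line at P: -6·(x − -1) + 1·(y − 0) = 0.
Expanding: -6*x + y - 6 = 0.


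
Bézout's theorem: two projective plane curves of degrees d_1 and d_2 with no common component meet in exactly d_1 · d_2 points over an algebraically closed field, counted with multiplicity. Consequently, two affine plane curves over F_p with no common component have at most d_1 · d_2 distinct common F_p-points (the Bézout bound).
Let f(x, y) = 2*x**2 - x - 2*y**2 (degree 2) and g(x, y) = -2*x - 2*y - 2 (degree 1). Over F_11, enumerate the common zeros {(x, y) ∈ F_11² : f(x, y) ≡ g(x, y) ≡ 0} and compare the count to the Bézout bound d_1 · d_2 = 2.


Common zeros: {(4, 6)}; count = 1; Bézout bound = 2.

deg(f) = 2, deg(g) = 1, so Bézout bound = 2.
Scan x ∈ F_11. For each x, list the y ∈ F_11 with f(x, y) ≡ 0 and those with g(x, y) ≡ 0 (mod 11); the common zeros in that column are the intersection.
  x = 0: f ≡ 0 at y ∈ {0}; g ≡ 0 at y ∈ {10}; common: ∅.
  x = 1: f ≡ 0 at y ∈ ∅; g ≡ 0 at y ∈ {9}; common: ∅.
  x = 2: f ≡ 0 at y ∈ {5, 6}; g ≡ 0 at y ∈ {8}; common: ∅.
  x = 3: f ≡ 0 at y ∈ ∅; g ≡ 0 at y ∈ {7}; common: ∅.
  x = 4: f ≡ 0 at y ∈ {5, 6}; g ≡ 0 at y ∈ {6}; common: {6}.
  x = 5: f ≡ 0 at y ∈ ∅; g ≡ 0 at y ∈ {5}; common: ∅.
  x = 6: f ≡ 0 at y ∈ {0}; g ≡ 0 at y ∈ {4}; common: ∅.
  x = 7: f ≡ 0 at y ∈ ∅; g ≡ 0 at y ∈ {3}; common: ∅.
  x = 8: f ≡ 0 at y ∈ {4, 7}; g ≡ 0 at y ∈ {2}; common: ∅.
  x = 9: f ≡ 0 at y ∈ {4, 7}; g ≡ 0 at y ∈ {1}; common: ∅.
  x = 10: f ≡ 0 at y ∈ ∅; g ≡ 0 at y ∈ {0}; common: ∅.
Collecting: common zeros = {(4, 6)}, so the count is 1.
Comparison with the Bézout bound: 1 ≤ 2 = deg(f)·deg(g), as expected for curves with no common component (the affine F_11-count falls short of the bound because intersections may lie at infinity, over extension fields, or carry multiplicity).


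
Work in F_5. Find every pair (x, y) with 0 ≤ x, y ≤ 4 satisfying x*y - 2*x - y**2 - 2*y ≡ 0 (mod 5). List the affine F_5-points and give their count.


Affine F_5-points: {(0, 0), (0, 3), (2, 1), (2, 4)}; count = 4.

For each of the 25 pairs (x, y) ∈ F_5², evaluate f(x, y) mod 5. Record the zeros.
  x = 0: [0↦0, 1↦2, 2↦2, 3↦0, 4↦1]  zeros at y ∈ {0, 3}
  x = 1: [0↦3, 1↦1, 2↦2, 3↦1, 4↦3]  zeros at y ∈ ∅
  x = 2: [0↦1, 1↦0, 2↦2, 3↦2, 4↦0]  zeros at y ∈ {1, 4}
  x = 3: [0↦4, 1↦4, 2↦2, 3↦3, 4↦2]  zeros at y ∈ ∅
  x = 4: [0↦2, 1↦3, 2↦2, 3↦4, 4↦4]  zeros at y ∈ ∅
Collecting zeros: affine points = {(0, 0), (0, 3), (2, 1), (2, 4)}.
Total count |C(F_5)_aff| = 4.


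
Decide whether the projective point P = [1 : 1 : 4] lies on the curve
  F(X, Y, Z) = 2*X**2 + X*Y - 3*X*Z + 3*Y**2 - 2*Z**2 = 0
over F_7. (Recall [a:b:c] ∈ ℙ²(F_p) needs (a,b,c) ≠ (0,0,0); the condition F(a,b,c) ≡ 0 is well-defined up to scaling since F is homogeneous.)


F(1,1,4) ≡ 4 (mod 7); P is NOT on the curve.

Evaluate F(1, 1, 4) term-by-term (mod 7).
  2*X**2 ↦ 2·1·1·1 = 2
  X*Y ↦ 1·1·1·1 = 1
  -3*X*Z ↦ -3·1·1·4 = -12
  3*Y**2 ↦ 3·1·1·1 = 3
  -2*Z**2 ↦ -2·1·1·16 = -32
Sum: F(1, 1, 4) = (2) + (1) + (-12) + (3) + (-32) = -38.
Reducing mod 7: -38 ≡ 4 (mod 7).
Since F(a, b, c) ≡ 4 ≠ 0 (mod 7), P does NOT lie on the curve.


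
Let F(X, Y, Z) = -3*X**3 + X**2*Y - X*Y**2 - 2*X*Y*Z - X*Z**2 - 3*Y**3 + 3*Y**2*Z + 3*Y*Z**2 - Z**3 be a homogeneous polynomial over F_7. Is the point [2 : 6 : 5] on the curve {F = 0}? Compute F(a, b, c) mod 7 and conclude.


F(2,6,5) ≡ 3 (mod 7); P is NOT on the curve.

Evaluate F(2, 6, 5) term-by-term (mod 7).
  -3*X**3 ↦ -3·8·1·1 = -24
  X**2*Y ↦ 1·4·6·1 = 24
  -X*Y**2 ↦ -1·2·36·1 = -72
  -2*X*Y*Z ↦ -2·2·6·5 = -120
  -X*Z**2 ↦ -1·2·1·25 = -50
  -3*Y**3 ↦ -3·1·216·1 = -648
  3*Y**2*Z ↦ 3·1·36·5 = 540
  3*Y*Z**2 ↦ 3·1·6·25 = 450
  -Z**3 ↦ -1·1·1·125 = -125
Sum: F(2, 6, 5) = (-24) + (24) + (-72) + (-120) + (-50) + (-648) + (540) + (450) + (-125) = -25.
Reducing mod 7: -25 ≡ 3 (mod 7).
Since F(a, b, c) ≡ 3 ≠ 0 (mod 7), P does NOT lie on the curve.


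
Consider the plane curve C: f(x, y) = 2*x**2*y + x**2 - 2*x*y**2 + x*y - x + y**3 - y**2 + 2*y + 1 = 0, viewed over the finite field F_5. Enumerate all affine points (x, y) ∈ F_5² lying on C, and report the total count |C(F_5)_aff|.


Affine F_5-points: {(0, 3), (2, 2), (2, 4), (3, 3), (4, 4)}; count = 5.

For each of the 25 pairs (x, y) ∈ F_5², evaluate f(x, y) mod 5. Record the zeros.
  x = 0: [0↦1, 1↦3, 2↦4, 3↦0, 4↦2]  zeros at y ∈ {3}
  x = 1: [0↦1, 1↦4, 2↦2, 3↦1, 4↦2]  zeros at y ∈ ∅
  x = 2: [0↦3, 1↦1, 2↦0, 3↦1, 4↦0]  zeros at y ∈ {2, 4}
  x = 3: [0↦2, 1↦4, 2↦3, 3↦0, 4↦1]  zeros at y ∈ {3}
  x = 4: [0↦3, 1↦3, 2↦1, 3↦3, 4↦0]  zeros at y ∈ {4}
Collecting zeros: affine points = {(0, 3), (2, 2), (2, 4), (3, 3), (4, 4)}.
Total count |C(F_5)_aff| = 5.


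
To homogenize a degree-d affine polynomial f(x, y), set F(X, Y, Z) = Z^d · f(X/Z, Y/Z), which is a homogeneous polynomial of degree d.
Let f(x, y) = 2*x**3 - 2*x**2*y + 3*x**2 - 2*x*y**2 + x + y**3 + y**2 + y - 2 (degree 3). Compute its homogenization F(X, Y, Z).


F(X, Y, Z) = 2*X**3 - 2*X**2*Y + 3*X**2*Z - 2*X*Y**2 + X*Z**2 + Y**3 + Y**2*Z + Y*Z**2 - 2*Z**3

deg(f) = 3.
Substitute x = X/Z, y = Y/Z into f, then multiply by Z^3.
  monomial 2·x^3·y^0 ↦ 2·X^3·Y^0·Z^0.
  monomial -2·x^2·y^1 ↦ -2·X^2·Y^1·Z^0.
  monomial 3·x^2·y^0 ↦ 3·X^2·Y^0·Z^1.
  monomial -2·x^1·y^2 ↦ -2·X^1·Y^2·Z^0.
  monomial 1·x^1·y^0 ↦ 1·X^1·Y^0·Z^2.
  monomial 1·x^0·y^3 ↦ 1·X^0·Y^3·Z^0.
  monomial 1·x^0·y^2 ↦ 1·X^0·Y^2·Z^1.
  monomial 1·x^0·y^1 ↦ 1·X^0·Y^1·Z^2.
  monomial -2·x^0·y^0 ↦ -2·X^0·Y^0·Z^3.
Collecting: F(X, Y, Z) = 2*X**3 - 2*X**2*Y + 3*X**2*Z - 2*X*Y**2 + X*Z**2 + Y**3 + Y**2*Z + Y*Z**2 - 2*Z**3.


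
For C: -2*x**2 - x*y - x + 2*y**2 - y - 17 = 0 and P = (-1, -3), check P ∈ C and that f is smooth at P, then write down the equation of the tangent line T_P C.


Tangent line at P: 6*x - 12*y - 30 = 0.

Step 1: f(-1, -3) = 0, so P lies on C.
Step 2: partial derivatives
  f_x(x, y) = -4*x - y - 1, f_y(x, y) = -x + 4*y - 1.
  f_x(P) = 6, f_y(P) = -12 (gradient nonzero, so P is smooth).
Step 3: tangent line at P: 6·(x − -1) + -12·(y − -3) = 0.
Expanding: 6*x - 12*y - 30 = 0.


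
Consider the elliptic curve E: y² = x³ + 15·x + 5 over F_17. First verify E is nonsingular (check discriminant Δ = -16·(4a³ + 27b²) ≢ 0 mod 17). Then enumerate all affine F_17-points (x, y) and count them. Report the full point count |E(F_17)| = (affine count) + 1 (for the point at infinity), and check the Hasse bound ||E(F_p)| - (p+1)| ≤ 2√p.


Affine points = {(1, 2), (1, 15), (2, 3), (2, 14), (3, 3), (3, 14), (5, 1), (5, 16), (8, 5), (8, 12), (9, 6), (9, 11), (10, 4), (10, 13), (12, 3), (12, 14), (13, 0), (14, 1), (14, 16), (15, 1), (15, 16)}; affine count = 21; |E(F_17)| = 22.

Discriminant check: Δ ∝ 4a³ + 27b² = 4·15³ + 27·5² = 4·3375 + 27·25 ≡ 14 (mod 17). Nonzero ⇒ E is nonsingular.
For each x ∈ F_17, compute rhs = x³ + 15·x + 5 mod 17, then count y ∈ F_17 with y² ≡ rhs.
  x = 0: rhs = 5, matching y values: none (0 points).
  x = 1: rhs = 4, matching y values: 2, 15 (2 points).
  x = 2: rhs = 9, matching y values: 3, 14 (2 points).
  x = 3: rhs = 9, matching y values: 3, 14 (2 points).
  x = 4: rhs = 10, matching y values: none (0 points).
  x = 5: rhs = 1, matching y values: 1, 16 (2 points).
  x = 6: rhs = 5, matching y values: none (0 points).
  x = 7: rhs = 11, matching y values: none (0 points).
  x = 8: rhs = 8, matching y values: 5, 12 (2 points).
  x = 9: rhs = 2, matching y values: 6, 11 (2 points).
  x = 10: rhs = 16, matching y values: 4, 13 (2 points).
  x = 11: rhs = 5, matching y values: none (0 points).
  x = 12: rhs = 9, matching y values: 3, 14 (2 points).
  x = 13: rhs = 0, matching y values: 0 (1 points).
  x = 14: rhs = 1, matching y values: 1, 16 (2 points).
  x = 15: rhs = 1, matching y values: 1, 16 (2 points).
  x = 16: rhs = 6, matching y values: none (0 points).
Total affine count: 21.
Full point count |E(F_17)| = 21 + 1 = 22.
Hasse bound: |22 − (17+1)| = |4| = 4 ≤ 2√17 ≈ 8.2462 ✓.


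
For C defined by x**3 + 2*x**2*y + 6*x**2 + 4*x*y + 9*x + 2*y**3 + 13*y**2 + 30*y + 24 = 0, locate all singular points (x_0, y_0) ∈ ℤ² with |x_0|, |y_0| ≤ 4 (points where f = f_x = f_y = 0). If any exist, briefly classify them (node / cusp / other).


Singular points: {(-1, -2)}; classification: node.

Compute partial derivatives:
  f_x = 3*x**2 + 4*x*y + 12*x + 4*y + 9.
  f_y = 2*x**2 + 4*x + 6*y**2 + 26*y + 30.
Scan x_0 ∈ {−4, ..., 4}. For each x_0, f_y(x_0, y) is a polynomial in y; find its integer roots y ∈ {−4, ..., 4}, then test f_x and f at those candidates.
  x = -4: f_y(-4, y) = 6*y**2 + 26*y + 46; no integer root y with |y| ≤ 4.
  x = -3: f_y(-3, y) = 6*y**2 + 26*y + 36; no integer root y with |y| ≤ 4.
  x = -2: f_y(-2, y) = 6*y**2 + 26*y + 30; no integer root y with |y| ≤ 4.
  x = -1: f_y(-1, y) = 6*y**2 + 26*y + 28; vanishes at y ∈ {-2}. (-1, -2): f_x = 0, f = 0 — SINGULAR.
  x = 0: f_y(0, y) = 6*y**2 + 26*y + 30; no integer root y with |y| ≤ 4.
  x = 1: f_y(1, y) = 6*y**2 + 26*y + 36; no integer root y with |y| ≤ 4.
  x = 2: f_y(2, y) = 6*y**2 + 26*y + 46; no integer root y with |y| ≤ 4.
  x = 3: f_y(3, y) = 6*y**2 + 26*y + 60; no integer root y with |y| ≤ 4.
  x = 4: f_y(4, y) = 6*y**2 + 26*y + 78; no integer root y with |y| ≤ 4.
Only singular point on the grid: (-1, -2).
Classify: substitute x = -1 + u, y = -2 + v and expand: f = u**3 + 2*u**2*v - u**2 + 2*v**3 + v**2.
No constant or linear terms (consistent with a singular point). Quadratic part: -u**2 + v**2. Cubic part: u**3 + 2*u**2*v + 2*v**3.
The quadratic part v**2 - u**2 = (v − u)(v + u) splits into two distinct linear factors, so there are two distinct tangent lines y − -2 = ±(x − -1) — this is a node (ordinary double point).
Classification: node.


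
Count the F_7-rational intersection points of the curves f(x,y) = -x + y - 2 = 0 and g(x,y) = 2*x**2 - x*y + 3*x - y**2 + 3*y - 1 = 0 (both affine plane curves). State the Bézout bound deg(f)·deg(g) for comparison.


Common zeros: ∅; count = 0; Bézout bound = 2.

deg(f) = 1, deg(g) = 2, so Bézout bound = 2.
Scan x ∈ F_7. For each x, list the y ∈ F_7 with f(x, y) ≡ 0 and those with g(x, y) ≡ 0 (mod 7); the common zeros in that column are the intersection.
  x = 0: f ≡ 0 at y ∈ {2}; g ≡ 0 at y ∈ ∅; common: ∅.
  x = 1: f ≡ 0 at y ∈ {3}; g ≡ 0 at y ∈ ∅; common: ∅.
  x = 2: f ≡ 0 at y ∈ {4}; g ≡ 0 at y ∈ {3, 5}; common: ∅.
  x = 3: f ≡ 0 at y ∈ {5}; g ≡ 0 at y ∈ ∅; common: ∅.
  x = 4: f ≡ 0 at y ∈ {6}; g ≡ 0 at y ∈ ∅; common: ∅.
  x = 5: f ≡ 0 at y ∈ {0}; g ≡ 0 at y ∈ {2, 3}; common: ∅.
  x = 6: f ≡ 0 at y ∈ {1}; g ≡ 0 at y ∈ {5, 6}; common: ∅.
Collecting: common zeros = ∅, so the count is 0.
Comparison with the Bézout bound: 0 ≤ 2 = deg(f)·deg(g), as expected for curves with no common component (the affine F_7-count falls short of the bound because intersections may lie at infinity, over extension fields, or carry multiplicity).


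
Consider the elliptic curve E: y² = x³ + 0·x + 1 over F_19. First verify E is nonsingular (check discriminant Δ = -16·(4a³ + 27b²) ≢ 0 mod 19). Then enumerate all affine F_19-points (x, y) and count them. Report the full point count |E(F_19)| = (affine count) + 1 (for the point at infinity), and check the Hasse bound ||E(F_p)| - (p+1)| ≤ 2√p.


Affine points = {(0, 1), (0, 18), (2, 3), (2, 16), (3, 3), (3, 16), (8, 0), (12, 0), (14, 3), (14, 16), (18, 0)}; affine count = 11; |E(F_19)| = 12.

Discriminant check: Δ ∝ 4a³ + 27b² = 4·0³ + 27·1² = 4·0 + 27·1 ≡ 8 (mod 19). Nonzero ⇒ E is nonsingular.
For each x ∈ F_19, compute rhs = x³ + 0·x + 1 mod 19, then count y ∈ F_19 with y² ≡ rhs.
  x = 0: rhs = 1, matching y values: 1, 18 (2 points).
  x = 1: rhs = 2, matching y values: none (0 points).
  x = 2: rhs = 9, matching y values: 3, 16 (2 points).
  x = 3: rhs = 9, matching y values: 3, 16 (2 points).
  x = 4: rhs = 8, matching y values: none (0 points).
  x = 5: rhs = 12, matching y values: none (0 points).
  x = 6: rhs = 8, matching y values: none (0 points).
  x = 7: rhs = 2, matching y values: none (0 points).
  x = 8: rhs = 0, matching y values: 0 (1 points).
  x = 9: rhs = 8, matching y values: none (0 points).
  x = 10: rhs = 13, matching y values: none (0 points).
  x = 11: rhs = 2, matching y values: none (0 points).
  x = 12: rhs = 0, matching y values: 0 (1 points).
  x = 13: rhs = 13, matching y values: none (0 points).
  x = 14: rhs = 9, matching y values: 3, 16 (2 points).
  x = 15: rhs = 13, matching y values: none (0 points).
  x = 16: rhs = 12, matching y values: none (0 points).
  x = 17: rhs = 12, matching y values: none (0 points).
  x = 18: rhs = 0, matching y values: 0 (1 points).
Total affine count: 11.
Full point count |E(F_19)| = 11 + 1 = 12.
Hasse bound: |12 − (19+1)| = |-8| = 8 ≤ 2√19 ≈ 8.7178 ✓.


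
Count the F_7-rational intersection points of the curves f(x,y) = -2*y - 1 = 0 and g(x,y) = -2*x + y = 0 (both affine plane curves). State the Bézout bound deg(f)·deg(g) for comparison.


Common zeros: {(5, 3)}; count = 1; Bézout bound = 1.

deg(f) = 1, deg(g) = 1, so Bézout bound = 1.
Scan x ∈ F_7. For each x, list the y ∈ F_7 with f(x, y) ≡ 0 and those with g(x, y) ≡ 0 (mod 7); the common zeros in that column are the intersection.
  x = 0: f ≡ 0 at y ∈ {3}; g ≡ 0 at y ∈ {0}; common: ∅.
  x = 1: f ≡ 0 at y ∈ {3}; g ≡ 0 at y ∈ {2}; common: ∅.
  x = 2: f ≡ 0 at y ∈ {3}; g ≡ 0 at y ∈ {4}; common: ∅.
  x = 3: f ≡ 0 at y ∈ {3}; g ≡ 0 at y ∈ {6}; common: ∅.
  x = 4: f ≡ 0 at y ∈ {3}; g ≡ 0 at y ∈ {1}; common: ∅.
  x = 5: f ≡ 0 at y ∈ {3}; g ≡ 0 at y ∈ {3}; common: {3}.
  x = 6: f ≡ 0 at y ∈ {3}; g ≡ 0 at y ∈ {5}; common: ∅.
Collecting: common zeros = {(5, 3)}, so the count is 1.
Comparison with the Bézout bound: 1 ≤ 1 = deg(f)·deg(g), as expected for curves with no common component (the bound is attained).


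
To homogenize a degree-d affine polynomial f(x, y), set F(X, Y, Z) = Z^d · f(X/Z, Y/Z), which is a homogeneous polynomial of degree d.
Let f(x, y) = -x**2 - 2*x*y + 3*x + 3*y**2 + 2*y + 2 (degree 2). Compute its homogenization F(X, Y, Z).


F(X, Y, Z) = -X**2 - 2*X*Y + 3*X*Z + 3*Y**2 + 2*Y*Z + 2*Z**2

deg(f) = 2.
Substitute x = X/Z, y = Y/Z into f, then multiply by Z^2.
  monomial -1·x^2·y^0 ↦ -1·X^2·Y^0·Z^0.
  monomial -2·x^1·y^1 ↦ -2·X^1·Y^1·Z^0.
  monomial 3·x^1·y^0 ↦ 3·X^1·Y^0·Z^1.
  monomial 3·x^0·y^2 ↦ 3·X^0·Y^2·Z^0.
  monomial 2·x^0·y^1 ↦ 2·X^0·Y^1·Z^1.
  monomial 2·x^0·y^0 ↦ 2·X^0·Y^0·Z^2.
Collecting: F(X, Y, Z) = -X**2 - 2*X*Y + 3*X*Z + 3*Y**2 + 2*Y*Z + 2*Z**2.


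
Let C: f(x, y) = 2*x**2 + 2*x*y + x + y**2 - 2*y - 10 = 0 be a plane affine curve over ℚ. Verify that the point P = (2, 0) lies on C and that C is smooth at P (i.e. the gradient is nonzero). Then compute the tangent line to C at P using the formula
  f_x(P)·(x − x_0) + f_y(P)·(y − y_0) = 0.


Tangent line at P: 9*x + 2*y - 18 = 0.

Step 1: f(2, 0) = 0, so P lies on C.
Step 2: partial derivatives
  f_x(x, y) = 4*x + 2*y + 1, f_y(x, y) = 2*x + 2*y - 2.
  f_x(P) = 9, f_y(P) = 2 (gradient nonzero, so P is smooth).
Step 3: tangent line at P: 9·(x − 2) + 2·(y − 0) = 0.
Expanding: 9*x + 2*y - 18 = 0.


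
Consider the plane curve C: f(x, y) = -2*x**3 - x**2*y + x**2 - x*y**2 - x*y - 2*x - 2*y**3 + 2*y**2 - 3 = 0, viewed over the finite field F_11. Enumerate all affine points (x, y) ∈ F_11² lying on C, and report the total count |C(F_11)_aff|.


Affine F_11-points: {(0, 2), (0, 4), (0, 6), (1, 2), (2, 10), (3, 6), (4, 2), (4, 4), (5, 8), (5, 10), (6, 3), (7, 5), (8, 0)}; count = 13.

For each of the 121 pairs (x, y) ∈ F_11², evaluate f(x, y) mod 11. Record the zeros.
  x = 0: [0↦8, 1↦8, 2↦0, 3↦5, 4↦0, 5↦6, 6↦0, 7↦3, 8↦3, 9↦10, 10↦1]  zeros at y ∈ {2, 4, 6}
  x = 1: [0↦5, 1↦2, 2↦0, 3↦9, 4↦6, 5↦1, 6↦4, 7↦3, 8↦8, 9↦7, 10↦10]  zeros at y ∈ {2}
  x = 2: [0↦3, 1↦6, 2↦8, 3↦8, 4↦5, 5↦9, 6↦8, 7↦1, 8↦9, 9↦9, 10↦0]  zeros at y ∈ {10}
  x = 3: [0↦1, 1↦8, 2↦1, 3↦1, 4↦7, 5↦7, 6↦0, 7↦7, 8↦5, 9↦4, 10↦3]  zeros at y ∈ {6}
  x = 4: [0↦9, 1↦7, 2↦0, 3↦9, 4↦0, 5↦5, 6↦1, 7↦9, 8↦6, 9↦2, 10↦7]  zeros at y ∈ {2, 4}
  x = 5: [0↦4, 1↦2, 2↦4, 3↦9, 4↦5, 5↦2, 6↦10, 7↦6, 8↦0, 9↦2, 10↦0]  zeros at y ∈ {8, 10}
  x = 6: [0↦7, 1↦3, 2↦1, 3↦0, 4↦10, 5↦8, 6↦4, 7↦8, 8↦8, 9↦3, 10↦3]  zeros at y ∈ {3}
  x = 7: [0↦6, 1↦9, 2↦1, 3↦3, 4↦3, 5↦0, 6↦4, 7↦3, 8↦7, 9↦4, 10↦4]  zeros at y ∈ {5}
  x = 8: [0↦0, 1↦8, 2↦3, 3↦6, 4↦5, 5↦10, 6↦9, 7↦1, 8↦7, 9↦4, 10↦2]  zeros at y ∈ {0}
  x = 9: [0↦10, 1↦10, 2↦6, 3↦8, 4↦4, 5↦4, 6↦7, 7↦1, 8↦7, 9↦2, 10↦7]  zeros at y ∈ ∅
  x = 10: [0↦2, 1↦3, 2↦9, 3↦8, 4↦10, 5↦3, 6↦8, 7↦2, 8↦6, 9↦8, 10↦7]  zeros at y ∈ ∅
Collecting zeros: affine points = {(0, 2), (0, 4), (0, 6), (1, 2), (2, 10), (3, 6), (4, 2), (4, 4), (5, 8), (5, 10), (6, 3), (7, 5), (8, 0)}.
Total count |C(F_11)_aff| = 13.


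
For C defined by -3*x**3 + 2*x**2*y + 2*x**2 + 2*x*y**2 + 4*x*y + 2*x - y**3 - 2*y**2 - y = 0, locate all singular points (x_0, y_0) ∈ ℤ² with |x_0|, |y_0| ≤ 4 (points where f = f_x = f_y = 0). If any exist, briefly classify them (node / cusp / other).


Singular points: {(0, -1)}; classification: cusp.

Compute partial derivatives:
  f_x = -9*x**2 + 4*x*y + 4*x + 2*y**2 + 4*y + 2.
  f_y = 2*x**2 + 4*x*y + 4*x - 3*y**2 - 4*y - 1.
Scan x_0 ∈ {−4, ..., 4}. For each x_0, f_y(x_0, y) is a polynomial in y; find its integer roots y ∈ {−4, ..., 4}, then test f_x and f at those candidates.
  x = -4: f_y(-4, y) = -3*y**2 - 20*y + 15; no integer root y with |y| ≤ 4.
  x = -3: f_y(-3, y) = -3*y**2 - 16*y + 5; no integer root y with |y| ≤ 4.
  x = -2: f_y(-2, y) = -3*y**2 - 12*y - 1; no integer root y with |y| ≤ 4.
  x = -1: f_y(-1, y) = -3*y**2 - 8*y - 3; no integer root y with |y| ≤ 4.
  x = 0: f_y(0, y) = -3*y**2 - 4*y - 1; vanishes at y ∈ {-1}. (0, -1): f_x = 0, f = 0 — SINGULAR.
  x = 1: f_y(1, y) = 5 - 3*y**2; no integer root y with |y| ≤ 4.
  x = 2: f_y(2, y) = -3*y**2 + 4*y + 15; vanishes at y ∈ {3}. (2, 3): f_x = 28 ≠ 0.
  x = 3: f_y(3, y) = -3*y**2 + 8*y + 29; no integer root y with |y| ≤ 4.
  x = 4: f_y(4, y) = -3*y**2 + 12*y + 47; no integer root y with |y| ≤ 4.
Only singular point on the grid: (0, -1).
Classify: substitute x = 0 + u, y = -1 + v and expand: f = -3*u**3 + 2*u**2*v + 2*u*v**2 - v**3 + v**2.
No constant or linear terms (consistent with a singular point). Quadratic part: v**2. Cubic part: -3*u**3 + 2*u**2*v + 2*u*v**2 - v**3.
The quadratic part v**2 is a perfect square, so there is a single (double) tangent line v = 0, i.e. y = -1. Restricting the cubic part to that line (v = 0) leaves -3*u**3 ≠ 0, so f is not divisible by v and the branch is v² ≈ 3*u**3 to lowest order — this is a cusp.
Classification: cusp.


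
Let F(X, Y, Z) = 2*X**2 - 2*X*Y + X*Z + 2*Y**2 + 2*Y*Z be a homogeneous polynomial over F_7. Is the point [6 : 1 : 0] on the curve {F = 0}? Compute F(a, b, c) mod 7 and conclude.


F(6,1,0) ≡ 6 (mod 7); P is NOT on the curve.

Evaluate F(6, 1, 0) term-by-term (mod 7).
  2*X**2 ↦ 2·36·1·1 = 72
  -2*X*Y ↦ -2·6·1·1 = -12
  X*Z ↦ 1·6·1·0 = 0
  2*Y**2 ↦ 2·1·1·1 = 2
  2*Y*Z ↦ 2·1·1·0 = 0
Sum: F(6, 1, 0) = (72) + (-12) + (0) + (2) + (0) = 62.
Reducing mod 7: 62 ≡ 6 (mod 7).
Since F(a, b, c) ≡ 6 ≠ 0 (mod 7), P does NOT lie on the curve.
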